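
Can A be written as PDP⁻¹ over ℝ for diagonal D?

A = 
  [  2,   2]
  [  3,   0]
Yes

tr(A) = 2, det(A) = -6
Characteristic polynomial: λ² - tr(A)λ + det(A) = λ² - 2λ - 6
λ² - 2λ - 6 = 0  ⇒  λ = (2 ± √((-2)² - 4·(-6)))/2 = (2 ± √(28))/2
  = 1 + √7,  1 - √7
Eigenvalues: 1 + √7, 1 - √7  (≈ 3.646, -1.646)
The two irrational eigenvalues are distinct (simple), so each has alg. mult. = geom. mult. = 1.
Sum of geometric multiplicities equals n, so A has n independent eigenvectors.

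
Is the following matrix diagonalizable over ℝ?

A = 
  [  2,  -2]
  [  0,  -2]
Yes

tr(A) = 0, det(A) = -4
Characteristic polynomial: λ² - tr(A)λ + det(A) = λ² - 4
λ² - 4 = (λ + 2)(λ - 2)
Eigenvalues: 2, -2
λ=-2: alg. mult. = 1, geom. mult. = 2 - rank(A - (-2)I) = 2 - 1 = 1
λ=2: alg. mult. = 1, geom. mult. = 2 - rank(A - (2)I) = 2 - 1 = 1
Sum of geometric multiplicities equals n, so A has n independent eigenvectors.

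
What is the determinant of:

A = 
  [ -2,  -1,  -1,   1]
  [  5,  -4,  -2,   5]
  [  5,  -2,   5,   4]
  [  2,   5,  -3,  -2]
379

Cofactor expansion along row 1: det(A) = a₁₁M₁₁ - a₁₂M₁₂ + a₁₃M₁₃ - a₁₄M₁₄

M₁₁ = det[[-4, -2, 5]; [-2, 5, 4]; [5, -3, -2]]
  = (-4)·((5)(-2) - (4)(-3)) - (-2)·((-2)(-2) - (4)(5)) + (5)·((-2)(-3) - (5)(5))
  = (-4)(2) - (-2)(-16) + (5)(-19)
  = -135
M₁₂ = det[[5, -2, 5]; [5, 5, 4]; [2, -3, -2]]
  = (5)·((5)(-2) - (4)(-3)) - (-2)·((5)(-2) - (4)(2)) + (5)·((5)(-3) - (5)(2))
  = (5)(2) - (-2)(-18) + (5)(-25)
  = -151
M₁₃ = det[[5, -4, 5]; [5, -2, 4]; [2, 5, -2]]
  = (5)·((-2)(-2) - (4)(5)) - (-4)·((5)(-2) - (4)(2)) + (5)·((5)(5) - (-2)(2))
  = (5)(-16) - (-4)(-18) + (5)(29)
  = -7
M₁₄ = det[[5, -4, -2]; [5, -2, 5]; [2, 5, -3]]
  = (5)·((-2)(-3) - (5)(5)) - (-4)·((5)(-3) - (5)(2)) + (-2)·((5)(5) - (-2)(2))
  = (5)(-19) - (-4)(-25) + (-2)(29)
  = -253

det(A) = (-2)(-135) - (-1)(-151) + (-1)(-7) - (1)(-253) = 379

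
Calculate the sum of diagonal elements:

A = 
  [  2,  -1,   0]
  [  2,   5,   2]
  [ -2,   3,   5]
12

tr(A) = 2 + 5 + 5 = 12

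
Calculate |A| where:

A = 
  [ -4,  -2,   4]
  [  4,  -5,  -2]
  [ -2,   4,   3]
68

Cofactor expansion along row 1:
det(A) = (-4)·((-5)(3) - (-2)(4)) - (-2)·((4)(3) - (-2)(-2)) + (4)·((4)(4) - (-5)(-2))
  = (-4)(-7) - (-2)(8) + (4)(6)
  = 68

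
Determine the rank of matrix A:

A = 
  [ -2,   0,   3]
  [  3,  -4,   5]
Row reduce:
R2 → R2 + (3/2)·R1
REF = 
  [  -2,    0,    3]
  [   0,   -4, 19/2]
Pivot columns: 1, 2 → 2 pivots.

rank(A) = 2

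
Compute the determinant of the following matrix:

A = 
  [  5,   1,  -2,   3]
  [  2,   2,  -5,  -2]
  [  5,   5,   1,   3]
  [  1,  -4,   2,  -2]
Cofactor expansion along row 1: det(A) = a₁₁M₁₁ - a₁₂M₁₂ + a₁₃M₁₃ - a₁₄M₁₄

M₁₁ = det[[2, -5, -2]; [5, 1, 3]; [-4, 2, -2]]
  = (2)·((1)(-2) - (3)(2)) - (-5)·((5)(-2) - (3)(-4)) + (-2)·((5)(2) - (1)(-4))
  = (2)(-8) - (-5)(2) + (-2)(14)
  = -34
M₁₂ = det[[2, -5, -2]; [5, 1, 3]; [1, 2, -2]]
  = (2)·((1)(-2) - (3)(2)) - (-5)·((5)(-2) - (3)(1)) + (-2)·((5)(2) - (1)(1))
  = (2)(-8) - (-5)(-13) + (-2)(9)
  = -99
M₁₃ = det[[2, 2, -2]; [5, 5, 3]; [1, -4, -2]]
  = (2)·((5)(-2) - (3)(-4)) - (2)·((5)(-2) - (3)(1)) + (-2)·((5)(-4) - (5)(1))
  = (2)(2) - (2)(-13) + (-2)(-25)
  = 80
M₁₄ = det[[2, 2, -5]; [5, 5, 1]; [1, -4, 2]]
  = (2)·((5)(2) - (1)(-4)) - (2)·((5)(2) - (1)(1)) + (-5)·((5)(-4) - (5)(1))
  = (2)(14) - (2)(9) + (-5)(-25)
  = 135

det(A) = (5)(-34) - (1)(-99) + (-2)(80) - (3)(135) = -636

det(A) = -636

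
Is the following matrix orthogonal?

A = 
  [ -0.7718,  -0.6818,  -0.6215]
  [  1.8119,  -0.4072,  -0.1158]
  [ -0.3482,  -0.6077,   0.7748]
No

AᵀA = 
  [  3.9999,   0,   0.0001]
  [  0,   1,   0]
  [  0.0001,   0,   1]
≠ I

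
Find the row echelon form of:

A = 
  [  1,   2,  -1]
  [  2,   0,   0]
Row operations:
R2 → R2 - (2)·R1

Resulting echelon form:
REF = 
  [  1,   2,  -1]
  [  0,  -4,   2]

Rank = 2 (number of non-zero pivot rows).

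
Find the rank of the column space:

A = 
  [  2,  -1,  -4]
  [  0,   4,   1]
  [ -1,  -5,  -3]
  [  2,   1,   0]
Row reduce:
R3 → R3 + (1/2)·R1
R4 → R4 - (1)·R1
R3 → R3 + (11/8)·R2
R4 → R4 - (1/2)·R2
R4 → R4 + (28/29)·R3
REF = 
  [    2,    -1,    -4]
  [    0,     4,     1]
  [    0,     0, -29/8]
  [    0,     0,     0]
Pivot columns: 1, 2, 3 → 3 pivots.
dim(Col(A)) = number of pivot columns = 3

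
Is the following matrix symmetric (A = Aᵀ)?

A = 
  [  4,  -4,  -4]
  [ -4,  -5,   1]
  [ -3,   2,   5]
No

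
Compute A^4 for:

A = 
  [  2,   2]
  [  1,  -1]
A^4 = 
  [ 38,  18]
  [  9,  11]

A² = A·A:
A²[1,1] = (2)(2) + (2)(1) = 6
A²[1,2] = (2)(2) + (2)(-1) = 2
A²[2,1] = (1)(2) + (-1)(1) = 1
A²[2,2] = (1)(2) + (-1)(-1) = 3
A² = 
  [  6,   2]
  [  1,   3]

A^3 = A^2·A:
A^3[1,1] = (6)(2) + (2)(1) = 14
A^3[1,2] = (6)(2) + (2)(-1) = 10
A^3[2,1] = (1)(2) + (3)(1) = 5
A^3[2,2] = (1)(2) + (3)(-1) = -1
A^3 = 
  [ 14,  10]
  [  5,  -1]

A^4 = A^3·A:
A^4[1,1] = (14)(2) + (10)(1) = 38
A^4[1,2] = (14)(2) + (10)(-1) = 18
A^4[2,1] = (5)(2) + (-1)(1) = 9
A^4[2,2] = (5)(2) + (-1)(-1) = 11
A^4 = 
  [ 38,  18]
  [  9,  11]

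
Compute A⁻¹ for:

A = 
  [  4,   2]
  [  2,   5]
det(A) = (4)(5) - (2)(2) = 16
For a 2×2 matrix, A⁻¹ = (1/det(A)) · [[d, -b], [-c, a]]
    = (1/16) · [[5, -2], [-2, 4]]

A⁻¹ = 
  [5/16, -1/8]
  [-1/8,  1/4]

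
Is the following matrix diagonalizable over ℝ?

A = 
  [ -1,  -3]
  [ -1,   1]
Yes

tr(A) = 0, det(A) = -4
Characteristic polynomial: λ² - tr(A)λ + det(A) = λ² - 4
λ² - 4 = (λ + 2)(λ - 2)
Eigenvalues: 2, -2
λ=-2: alg. mult. = 1, geom. mult. = 2 - rank(A - (-2)I) = 2 - 1 = 1
λ=2: alg. mult. = 1, geom. mult. = 2 - rank(A - (2)I) = 2 - 1 = 1
Sum of geometric multiplicities equals n, so A has n independent eigenvectors.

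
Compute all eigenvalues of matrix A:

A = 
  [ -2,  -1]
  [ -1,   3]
tr(A) = 1, det(A) = -7
Characteristic polynomial: λ² - tr(A)λ + det(A) = λ² - λ - 7
λ² - λ - 7 = 0  ⇒  λ = (1 ± √((-1)² - 4·(-7)))/2 = (1 ± √(29))/2
  = (1 + √29)/2,  (1 - √29)/2

λ = (1 + √29)/2, (1 - √29)/2  (≈ 3.193, -2.193)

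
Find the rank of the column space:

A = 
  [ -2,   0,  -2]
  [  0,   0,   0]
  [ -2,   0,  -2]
Row reduce:
R3 → R3 - (1)·R1
REF = 
  [ -2,   0,  -2]
  [  0,   0,   0]
  [  0,   0,   0]
Pivot columns: 1 → 1 pivot.
dim(Col(A)) = number of pivot columns = 1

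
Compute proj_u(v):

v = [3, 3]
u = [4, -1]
proj_u(v) = [36/17, -9/17]

v·u = (3)(4) + (3)(-1) = 9
u·u = (4)² + (-1)² = 17
proj_u(v) = (v·u / u·u) × u = (9/17) × u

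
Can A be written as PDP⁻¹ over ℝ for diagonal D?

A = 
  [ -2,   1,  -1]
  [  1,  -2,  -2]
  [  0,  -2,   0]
Yes

Characteristic polynomial: det(λI - A) = λ³ + 4λ² - λ - 10
Testing integer divisors of the constant term: p(-2) = 0, so (λ + 2) is a factor:
p(λ) = (λ + 2)(λ² + 2λ - 5)
λ² + 2λ - 5 = 0  ⇒  λ = (-2 ± √((2)² - 4·(-5)))/2 = (-2 ± √(24))/2
  = -1 + √6,  -1 - √6
Eigenvalues: -2, -1 + √6, -1 - √6  (≈ -2, 1.449, -3.449)
The two irrational eigenvalues are distinct (simple), so each has alg. mult. = geom. mult. = 1.
λ=-2: alg. mult. = 1, geom. mult. = 3 - rank(A - (-2)I) = 3 - 2 = 1
Sum of geometric multiplicities equals n, so A has n independent eigenvectors.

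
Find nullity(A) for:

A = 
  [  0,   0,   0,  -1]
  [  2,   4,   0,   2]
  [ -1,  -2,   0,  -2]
nullity(A) = 2

Row reduce:
Swap R1 ↔ R2
R3 → R3 + (1/2)·R1
R3 → R3 - (1)·R2
REF = 
  [  2,   4,   0,   2]
  [  0,   0,   0,  -1]
  [  0,   0,   0,   0]
Pivot columns: 1, 4 → 2 pivots.
rank(A) = 2, so nullity(A) = 4 - 2 = 2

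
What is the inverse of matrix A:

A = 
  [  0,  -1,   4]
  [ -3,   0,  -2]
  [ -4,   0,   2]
det(A) = (0)·((0)(2) - (-2)(0)) - (-1)·((-3)(2) - (-2)(-4)) + (4)·((-3)(0) - (0)(-4))
  = (0)(0) - (-1)(-14) + (4)(0)
  = -14
det(A) = -14 ≠ 0, so A is invertible.

Cofactors Cᵢⱼ = (-1)ⁱ⁺ʲ·Mᵢⱼ:
C = 
  [  0,  14,   0]
  [  2,  16,   4]
  [  2, -12,  -3]

adj(A) = Cᵀ:
adj(A) = 
  [  0,   2,   2]
  [ 14,  16, -12]
  [  0,   4,  -3]

A⁻¹ = (-1/14) · adj(A):
A⁻¹ = 
  [   0, -1/7, -1/7]
  [  -1, -8/7,  6/7]
  [   0, -2/7, 3/14]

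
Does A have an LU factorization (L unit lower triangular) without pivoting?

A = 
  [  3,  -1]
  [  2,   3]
Yes.
A[1,1] = 3 ≠ 0, so Gaussian elimination proceeds without a row swap: multiplier ℓ₂₁ = (2)/(3) = 2/3, and U[2,2] = 3 - (2/3)(-1) = 11/3.
L = 
  [  1,   0]
  [2/3,   1]
U = 
  [   3,   -1]
  [   0, 11/3]
Check row 2 of LU: [(2/3)(3), (2/3)(-1) + (11/3)] = [2, 3] = row 2 of A ✓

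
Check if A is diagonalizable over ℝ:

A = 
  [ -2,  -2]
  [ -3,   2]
Yes

tr(A) = 0, det(A) = -10
Characteristic polynomial: λ² - tr(A)λ + det(A) = λ² - 10
λ² - 10 = 0  ⇒  λ = (0 ± √((0)² - 4·(-10)))/2 = (0 ± √(40))/2
  = √10,  -√10
Eigenvalues: √10, -√10  (≈ 3.162, -3.162)
The two irrational eigenvalues are distinct (simple), so each has alg. mult. = geom. mult. = 1.
Sum of geometric multiplicities equals n, so A has n independent eigenvectors.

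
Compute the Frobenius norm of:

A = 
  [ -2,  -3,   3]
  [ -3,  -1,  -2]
||A||_F = 6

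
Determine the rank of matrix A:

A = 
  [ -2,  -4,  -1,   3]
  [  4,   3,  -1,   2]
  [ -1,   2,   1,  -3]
Row reduce:
R2 → R2 + (2)·R1
R3 → R3 - (1/2)·R1
R3 → R3 + (4/5)·R2
REF = 
  [   -2,    -4,    -1,     3]
  [    0,    -5,    -3,     8]
  [    0,     0, -9/10, 19/10]
Pivot columns: 1, 2, 3 → 3 pivots.

rank(A) = 3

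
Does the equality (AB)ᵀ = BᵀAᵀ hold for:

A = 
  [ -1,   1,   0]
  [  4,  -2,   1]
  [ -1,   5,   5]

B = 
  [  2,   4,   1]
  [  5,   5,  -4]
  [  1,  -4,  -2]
Yes

(AB)ᵀ = 
  [  3,  -1,  28]
  [  1,   2,   1]
  [ -5,  10, -31]

BᵀAᵀ = 
  [  3,  -1,  28]
  [  1,   2,   1]
  [ -5,  10, -31]

Both sides are equal — this is the standard identity (AB)ᵀ = BᵀAᵀ, which holds for all A, B.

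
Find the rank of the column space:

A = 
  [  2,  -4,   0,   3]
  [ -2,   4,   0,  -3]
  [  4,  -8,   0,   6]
dim(Col(A)) = 1

Row reduce:
R2 → R2 + (1)·R1
R3 → R3 - (2)·R1
REF = 
  [  2,  -4,   0,   3]
  [  0,   0,   0,   0]
  [  0,   0,   0,   0]
Pivot columns: 1 → 1 pivot.
dim(Col(A)) = number of pivot columns = 1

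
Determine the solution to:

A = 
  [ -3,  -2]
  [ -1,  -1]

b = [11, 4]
x = [-3, -1]

Row reduce the augmented matrix [A|b]:
R2 → R2 - (1/3)·R1
REF = 
  [  -3,   -2,   11]
  [   0, -1/3,  1/3]

Back-substitution:
x₂ = (1/3) / (-1/3) = -1
x₁ = (11 - (-2)(-1)) / (-3) = -3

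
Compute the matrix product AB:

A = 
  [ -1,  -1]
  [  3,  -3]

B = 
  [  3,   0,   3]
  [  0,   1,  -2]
AB = 
  [ -3,  -1,  -1]
  [  9,  -3,  15]

A is 2×2 and B is 2×3, so AB is 2×3. Each entry is (row of A)·(column of B):
AB[1,1] = (-1)(3) + (-1)(0) = -3
AB[1,2] = (-1)(0) + (-1)(1) = -1
AB[1,3] = (-1)(3) + (-1)(-2) = -1
AB[2,1] = (3)(3) + (-3)(0) = 9
AB[2,2] = (3)(0) + (-3)(1) = -3
AB[2,3] = (3)(3) + (-3)(-2) = 15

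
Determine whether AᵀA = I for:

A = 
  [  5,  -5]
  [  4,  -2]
No

AᵀA = 
  [ 41, -33]
  [-33,  29]
≠ I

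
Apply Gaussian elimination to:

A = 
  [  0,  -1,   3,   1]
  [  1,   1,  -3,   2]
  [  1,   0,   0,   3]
Row operations:
Swap R1 ↔ R2
R3 → R3 - (1)·R1
R3 → R3 - (1)·R2

Resulting echelon form:
REF = 
  [  1,   1,  -3,   2]
  [  0,  -1,   3,   1]
  [  0,   0,   0,   0]

Rank = 2 (number of non-zero pivot rows).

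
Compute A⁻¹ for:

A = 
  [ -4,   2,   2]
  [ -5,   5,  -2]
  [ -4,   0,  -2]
det(A) = (-4)·((5)(-2) - (-2)(0)) - (2)·((-5)(-2) - (-2)(-4)) + (2)·((-5)(0) - (5)(-4))
  = (-4)(-10) - (2)(2) + (2)(20)
  = 76
det(A) = 76 ≠ 0, so A is invertible.

Cofactors Cᵢⱼ = (-1)ⁱ⁺ʲ·Mᵢⱼ:
C = 
  [-10,  -2,  20]
  [  4,  16,  -8]
  [-14, -18, -10]

adj(A) = Cᵀ:
adj(A) = 
  [-10,   4, -14]
  [ -2,  16, -18]
  [ 20,  -8, -10]

A⁻¹ = (1/76) · adj(A):
A⁻¹ = 
  [-5/38,  1/19, -7/38]
  [-1/38,  4/19, -9/38]
  [ 5/19, -2/19, -5/38]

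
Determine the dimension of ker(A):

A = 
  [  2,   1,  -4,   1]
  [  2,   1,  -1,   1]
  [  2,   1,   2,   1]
nullity(A) = 2

Row reduce:
R2 → R2 - (1)·R1
R3 → R3 - (1)·R1
R3 → R3 - (2)·R2
REF = 
  [  2,   1,  -4,   1]
  [  0,   0,   3,   0]
  [  0,   0,   0,   0]
Pivot columns: 1, 3 → 2 pivots.
rank(A) = 2, so nullity(A) = 4 - 2 = 2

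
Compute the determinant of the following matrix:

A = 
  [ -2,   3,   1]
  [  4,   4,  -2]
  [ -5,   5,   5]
Cofactor expansion along row 1:
det(A) = (-2)·((4)(5) - (-2)(5)) - (3)·((4)(5) - (-2)(-5)) + (1)·((4)(5) - (4)(-5))
  = (-2)(30) - (3)(10) + (1)(40)
  = -50

det(A) = -50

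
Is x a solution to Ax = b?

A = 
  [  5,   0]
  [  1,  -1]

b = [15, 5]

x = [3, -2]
Yes

Ax = [15, 5] = b ✓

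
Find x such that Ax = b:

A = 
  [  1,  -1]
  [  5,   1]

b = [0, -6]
Row reduce the augmented matrix [A|b]:
R2 → R2 - (5)·R1
REF = 
  [  1,  -1,   0]
  [  0,   6,  -6]

Back-substitution:
x₂ = (-6) / 6 = -1
x₁ = (0 - (-1)(-1)) / 1 = -1

x = [-1, -1]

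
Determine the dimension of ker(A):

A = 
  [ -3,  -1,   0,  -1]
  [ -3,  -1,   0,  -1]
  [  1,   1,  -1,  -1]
nullity(A) = 2

Row reduce:
R2 → R2 - (1)·R1
R3 → R3 + (1/3)·R1
Swap R2 ↔ R3
REF = 
  [  -3,   -1,    0,   -1]
  [   0,  2/3,   -1, -4/3]
  [   0,    0,    0,    0]
Pivot columns: 1, 2 → 2 pivots.
rank(A) = 2, so nullity(A) = 4 - 2 = 2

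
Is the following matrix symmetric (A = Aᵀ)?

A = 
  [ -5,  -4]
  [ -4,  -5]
Yes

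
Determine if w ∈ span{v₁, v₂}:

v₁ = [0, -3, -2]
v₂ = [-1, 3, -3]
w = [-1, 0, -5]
Yes

Form the augmented matrix and row-reduce:
[v₁|v₂|w] = 
  [  0,  -1,  -1]
  [ -3,   3,   0]
  [ -2,  -3,  -5]
Swap R1 ↔ R2
R3 → R3 - (2/3)·R1
R3 → R3 - (5)·R2
REF = 
  [ -3,   3,   0]
  [  0,  -1,  -1]
  [  0,   0,   0]

No row of the form [0 0 | nonzero], so the system is consistent. Back-substitution gives c₁ = 1, c₂ = 1: w = (1)·v₁ + (1)·v₂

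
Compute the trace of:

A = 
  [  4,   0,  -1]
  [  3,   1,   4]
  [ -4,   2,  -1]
4

tr(A) = 4 + 1 + -1 = 4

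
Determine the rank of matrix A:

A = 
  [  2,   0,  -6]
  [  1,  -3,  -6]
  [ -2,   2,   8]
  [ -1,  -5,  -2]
rank(A) = 2

Row reduce:
R2 → R2 - (1/2)·R1
R3 → R3 + (1)·R1
R4 → R4 + (1/2)·R1
R3 → R3 + (2/3)·R2
R4 → R4 - (5/3)·R2
REF = 
  [  2,   0,  -6]
  [  0,  -3,  -3]
  [  0,   0,   0]
  [  0,   0,   0]
Pivot columns: 1, 2 → 2 pivots.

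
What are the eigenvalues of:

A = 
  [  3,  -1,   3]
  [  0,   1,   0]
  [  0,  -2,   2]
Characteristic polynomial: det(λI - A) = λ³ - 6λ² + 11λ - 6
Testing integer divisors of the constant term: p(1) = 0, so (λ - 1) is a factor:
p(λ) = (λ - 1)(λ² - 5λ + 6)
λ² - 5λ + 6 = (λ - 2)(λ - 3)

λ = 1, 3, 2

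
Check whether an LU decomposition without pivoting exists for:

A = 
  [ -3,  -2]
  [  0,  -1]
Yes.
A[1,1] = -3 ≠ 0, so Gaussian elimination proceeds without a row swap: multiplier ℓ₂₁ = (0)/(-3) = 0, and U[2,2] = -1 - (0)(-2) = -1.
L = 
  [  1,   0]
  [  0,   1]
U = 
  [ -3,  -2]
  [  0,  -1]
Check row 2 of LU: [(0)(-3), (0)(-2) + (-1)] = [0, -1] = row 2 of A ✓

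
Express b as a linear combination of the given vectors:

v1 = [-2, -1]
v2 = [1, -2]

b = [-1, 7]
c1 = -1, c2 = -3

b = -1·v1 + -3·v2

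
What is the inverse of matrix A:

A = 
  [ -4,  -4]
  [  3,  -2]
det(A) = (-4)(-2) - (-4)(3) = 20
For a 2×2 matrix, A⁻¹ = (1/det(A)) · [[d, -b], [-c, a]]
    = (1/20) · [[-2, 4], [-3, -4]]

A⁻¹ = 
  [-1/10,   1/5]
  [-3/20,  -1/5]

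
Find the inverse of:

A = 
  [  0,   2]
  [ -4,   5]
det(A) = (0)(5) - (2)(-4) = 8
For a 2×2 matrix, A⁻¹ = (1/det(A)) · [[d, -b], [-c, a]]
    = (1/8) · [[5, -2], [4, 0]]

A⁻¹ = 
  [ 5/8, -1/4]
  [ 1/2,    0]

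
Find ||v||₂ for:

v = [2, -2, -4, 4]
6.325

||v||₂ = √((2)² + (-2)² + (-4)² + (4)²) = √40 = 6.325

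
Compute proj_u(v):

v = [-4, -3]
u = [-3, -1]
v·u = (-4)(-3) + (-3)(-1) = 15
u·u = (-3)² + (-1)² = 10
proj_u(v) = (v·u / u·u) × u = (15/10) × u = (3/2) × u

proj_u(v) = [-9/2, -3/2]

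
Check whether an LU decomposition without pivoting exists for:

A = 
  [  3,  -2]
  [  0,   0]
Yes.
A[1,1] = 3 ≠ 0, so Gaussian elimination proceeds without a row swap: multiplier ℓ₂₁ = (0)/(3) = 0, and U[2,2] = 0 - (0)(-2) = 0.
L = 
  [  1,   0]
  [  0,   1]
U = 
  [  3,  -2]
  [  0,   0]
Check row 2 of LU: [(0)(3), (0)(-2) + 0] = [0, 0] = row 2 of A ✓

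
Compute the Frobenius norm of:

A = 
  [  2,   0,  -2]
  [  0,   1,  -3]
||A||_F = 4.243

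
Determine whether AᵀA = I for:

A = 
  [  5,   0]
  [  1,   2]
No

AᵀA = 
  [ 26,   2]
  [  2,   4]
≠ I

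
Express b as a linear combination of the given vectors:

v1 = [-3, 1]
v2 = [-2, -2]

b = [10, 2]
c1 = -2, c2 = -2

b = -2·v1 + -2·v2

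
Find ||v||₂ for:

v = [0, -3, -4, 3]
5.831

||v||₂ = √((0)² + (-3)² + (-4)² + (3)²) = √34 = 5.831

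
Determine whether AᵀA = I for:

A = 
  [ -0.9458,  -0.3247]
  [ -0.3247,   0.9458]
Yes

AᵀA = 
  [  1,   0]
  [  0,   1]
≈ I (equal to I up to the 4-dp rounding of the entries)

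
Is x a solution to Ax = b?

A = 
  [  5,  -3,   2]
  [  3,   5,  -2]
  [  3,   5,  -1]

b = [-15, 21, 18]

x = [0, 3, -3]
Yes

Ax = [-15, 21, 18] = b ✓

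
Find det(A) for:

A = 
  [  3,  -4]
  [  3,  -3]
For a 2×2 matrix, det = ad - bc = (3)(-3) - (-4)(3) = 3

det(A) = 3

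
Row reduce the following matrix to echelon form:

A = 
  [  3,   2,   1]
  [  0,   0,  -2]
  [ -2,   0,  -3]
Row operations:
R3 → R3 + (2/3)·R1
Swap R2 ↔ R3

Resulting echelon form:
REF = 
  [   3,    2,    1]
  [   0,  4/3, -7/3]
  [   0,    0,   -2]

Rank = 3 (number of non-zero pivot rows).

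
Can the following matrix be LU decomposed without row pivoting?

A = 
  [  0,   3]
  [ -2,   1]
No.
A[1,1] = 0 but A[2,1] = -2 ≠ 0. Any LU with L unit lower triangular has (LU)[1,1] = U[1,1] and (LU)[2,1] = L[2,1]·U[1,1]; matching A forces U[1,1] = 0, which then forces (LU)[2,1] = 0 ≠ -2. A row swap (pivoting) is required.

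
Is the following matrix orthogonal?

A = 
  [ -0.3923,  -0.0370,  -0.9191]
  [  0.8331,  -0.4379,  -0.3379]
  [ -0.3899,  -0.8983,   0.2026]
Yes

AᵀA = 
  [  1,  -0.0001,   0.0001]
  [ -0.0001,   1.0001,   0]
  [  0.0001,   0,   1]
≈ I (equal to I up to the 4-dp rounding of the entries)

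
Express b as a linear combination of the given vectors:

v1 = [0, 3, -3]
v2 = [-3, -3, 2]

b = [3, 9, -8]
c1 = 2, c2 = -1

b = 2·v1 + -1·v2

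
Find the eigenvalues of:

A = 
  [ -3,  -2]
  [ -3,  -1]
tr(A) = -4, det(A) = -3
Characteristic polynomial: λ² - tr(A)λ + det(A) = λ² + 4λ - 3
λ² + 4λ - 3 = 0  ⇒  λ = (-4 ± √((4)² - 4·(-3)))/2 = (-4 ± √(28))/2
  = -2 + √7,  -2 - √7

λ = -2 + √7, -2 - √7  (≈ 0.6458, -4.646)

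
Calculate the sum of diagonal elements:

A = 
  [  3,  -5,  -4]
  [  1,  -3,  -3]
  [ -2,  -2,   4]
4

tr(A) = 3 + -3 + 4 = 4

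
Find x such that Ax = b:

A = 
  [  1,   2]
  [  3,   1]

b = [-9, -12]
Row reduce the augmented matrix [A|b]:
R2 → R2 - (3)·R1
REF = 
  [  1,   2,  -9]
  [  0,  -5,  15]

Back-substitution:
x₂ = 15 / (-5) = -3
x₁ = (-9 - (2)(-3)) / 1 = -3

x = [-3, -3]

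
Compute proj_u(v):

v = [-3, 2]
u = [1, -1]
proj_u(v) = [-5/2, 5/2]

v·u = (-3)(1) + (2)(-1) = -5
u·u = (1)² + (-1)² = 2
proj_u(v) = (v·u / u·u) × u = (-5/2) × u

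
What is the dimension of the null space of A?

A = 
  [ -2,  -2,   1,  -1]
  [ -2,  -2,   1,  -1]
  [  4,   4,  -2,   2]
nullity(A) = 3

Row reduce:
R2 → R2 - (1)·R1
R3 → R3 + (2)·R1
REF = 
  [ -2,  -2,   1,  -1]
  [  0,   0,   0,   0]
  [  0,   0,   0,   0]
Pivot columns: 1 → 1 pivot.
rank(A) = 1, so nullity(A) = 4 - 1 = 3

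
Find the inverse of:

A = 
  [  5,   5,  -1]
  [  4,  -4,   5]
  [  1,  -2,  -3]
det(A) = (5)·((-4)(-3) - (5)(-2)) - (5)·((4)(-3) - (5)(1)) + (-1)·((4)(-2) - (-4)(1))
  = (5)(22) - (5)(-17) + (-1)(-4)
  = 199
det(A) = 199 ≠ 0, so A is invertible.

Cofactors Cᵢⱼ = (-1)ⁱ⁺ʲ·Mᵢⱼ:
C = 
  [ 22,  17,  -4]
  [ 17, -14,  15]
  [ 21, -29, -40]

adj(A) = Cᵀ:
adj(A) = 
  [ 22,  17,  21]
  [ 17, -14, -29]
  [ -4,  15, -40]

A⁻¹ = (1/199) · adj(A):
A⁻¹ = 
  [ 22/199,  17/199,  21/199]
  [ 17/199, -14/199, -29/199]
  [ -4/199,  15/199, -40/199]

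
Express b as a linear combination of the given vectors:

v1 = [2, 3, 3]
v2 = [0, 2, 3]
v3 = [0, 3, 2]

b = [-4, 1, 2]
c1 = -2, c2 = 2, c3 = 1

b = -2·v1 + 2·v2 + 1·v3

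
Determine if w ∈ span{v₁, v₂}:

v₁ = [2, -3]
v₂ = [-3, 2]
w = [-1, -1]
Yes

Form the augmented matrix and row-reduce:
[v₁|v₂|w] = 
  [  2,  -3,  -1]
  [ -3,   2,  -1]
R2 → R2 + (3/2)·R1
REF = 
  [   2,   -3,   -1]
  [   0, -5/2, -5/2]

No row of the form [0 0 | nonzero], so the system is consistent. Back-substitution gives c₁ = 1, c₂ = 1: w = (1)·v₁ + (1)·v₂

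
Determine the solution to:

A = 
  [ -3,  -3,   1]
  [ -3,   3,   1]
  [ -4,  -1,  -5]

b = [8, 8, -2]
Row reduce the augmented matrix [A|b]:
R2 → R2 - (1)·R1
R3 → R3 - (4/3)·R1
R3 → R3 - (1/2)·R2
REF = 
  [   -3,    -3,     1,     8]
  [    0,     6,     0,     0]
  [    0,     0, -19/3, -38/3]

Back-substitution:
x₃ = (-38/3) / (-19/3) = 2
x₂ = (0 - (0)(2)) / 6 = 0
x₁ = (8 - (-3)(0) - (1)(2)) / (-3) = -2

x = [-2, 0, 2]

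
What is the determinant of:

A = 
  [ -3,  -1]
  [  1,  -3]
10

For a 2×2 matrix, det = ad - bc = (-3)(-3) - (-1)(1) = 10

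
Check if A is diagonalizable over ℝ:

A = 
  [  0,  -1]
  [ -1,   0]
Yes

tr(A) = 0, det(A) = -1
Characteristic polynomial: λ² - tr(A)λ + det(A) = λ² - 1
λ² - 1 = (λ + 1)(λ - 1)
Eigenvalues: 1, -1
λ=-1: alg. mult. = 1, geom. mult. = 2 - rank(A - (-1)I) = 2 - 1 = 1
λ=1: alg. mult. = 1, geom. mult. = 2 - rank(A - (1)I) = 2 - 1 = 1
Sum of geometric multiplicities equals n, so A has n independent eigenvectors.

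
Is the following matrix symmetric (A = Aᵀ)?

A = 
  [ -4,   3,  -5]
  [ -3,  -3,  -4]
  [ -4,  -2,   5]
No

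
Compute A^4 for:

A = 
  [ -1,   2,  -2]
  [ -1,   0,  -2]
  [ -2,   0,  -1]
A² = A·A:
A²[1,1] = (-1)(-1) + (2)(-1) + (-2)(-2) = 3
A²[1,2] = (-1)(2) + (2)(0) + (-2)(0) = -2
A²[1,3] = (-1)(-2) + (2)(-2) + (-2)(-1) = 0
A²[2,1] = (-1)(-1) + (0)(-1) + (-2)(-2) = 5
A²[2,2] = (-1)(2) + (0)(0) + (-2)(0) = -2
A²[2,3] = (-1)(-2) + (0)(-2) + (-2)(-1) = 4
A²[3,1] = (-2)(-1) + (0)(-1) + (-1)(-2) = 4
A²[3,2] = (-2)(2) + (0)(0) + (-1)(0) = -4
A²[3,3] = (-2)(-2) + (0)(-2) + (-1)(-1) = 5
A² = 
  [  3,  -2,   0]
  [  5,  -2,   4]
  [  4,  -4,   5]

A^3 = A^2·A:
A^3[1,1] = (3)(-1) + (-2)(-1) + (0)(-2) = -1
A^3[1,2] = (3)(2) + (-2)(0) + (0)(0) = 6
A^3[1,3] = (3)(-2) + (-2)(-2) + (0)(-1) = -2
A^3[2,1] = (5)(-1) + (-2)(-1) + (4)(-2) = -11
A^3[2,2] = (5)(2) + (-2)(0) + (4)(0) = 10
A^3[2,3] = (5)(-2) + (-2)(-2) + (4)(-1) = -10
A^3[3,1] = (4)(-1) + (-4)(-1) + (5)(-2) = -10
A^3[3,2] = (4)(2) + (-4)(0) + (5)(0) = 8
A^3[3,3] = (4)(-2) + (-4)(-2) + (5)(-1) = -5
A^3 = 
  [ -1,   6,  -2]
  [-11,  10, -10]
  [-10,   8,  -5]

A^4 = A^3·A:
A^4[1,1] = (-1)(-1) + (6)(-1) + (-2)(-2) = -1
A^4[1,2] = (-1)(2) + (6)(0) + (-2)(0) = -2
A^4[1,3] = (-1)(-2) + (6)(-2) + (-2)(-1) = -8
A^4[2,1] = (-11)(-1) + (10)(-1) + (-10)(-2) = 21
A^4[2,2] = (-11)(2) + (10)(0) + (-10)(0) = -22
A^4[2,3] = (-11)(-2) + (10)(-2) + (-10)(-1) = 12
A^4[3,1] = (-10)(-1) + (8)(-1) + (-5)(-2) = 12
A^4[3,2] = (-10)(2) + (8)(0) + (-5)(0) = -20
A^4[3,3] = (-10)(-2) + (8)(-2) + (-5)(-1) = 9
A^4 = 
  [ -1,  -2,  -8]
  [ 21, -22,  12]
  [ 12, -20,   9]

Therefore
A^4 = 
  [ -1,  -2,  -8]
  [ 21, -22,  12]
  [ 12, -20,   9]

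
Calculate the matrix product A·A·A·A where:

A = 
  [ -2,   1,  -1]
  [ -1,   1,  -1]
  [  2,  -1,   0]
A^4 = 
  [ -2,   1,   0]
  [ -2,   1,  -1]
  [ -1,   0,  -2]

A² = A·A:
A²[1,1] = (-2)(-2) + (1)(-1) + (-1)(2) = 1
A²[1,2] = (-2)(1) + (1)(1) + (-1)(-1) = 0
A²[1,3] = (-2)(-1) + (1)(-1) + (-1)(0) = 1
A²[2,1] = (-1)(-2) + (1)(-1) + (-1)(2) = -1
A²[2,2] = (-1)(1) + (1)(1) + (-1)(-1) = 1
A²[2,3] = (-1)(-1) + (1)(-1) + (-1)(0) = 0
A²[3,1] = (2)(-2) + (-1)(-1) + (0)(2) = -3
A²[3,2] = (2)(1) + (-1)(1) + (0)(-1) = 1
A²[3,3] = (2)(-1) + (-1)(-1) + (0)(0) = -1
A² = 
  [  1,   0,   1]
  [ -1,   1,   0]
  [ -3,   1,  -1]

A^3 = A^2·A:
A^3[1,1] = (1)(-2) + (0)(-1) + (1)(2) = 0
A^3[1,2] = (1)(1) + (0)(1) + (1)(-1) = 0
A^3[1,3] = (1)(-1) + (0)(-1) + (1)(0) = -1
A^3[2,1] = (-1)(-2) + (1)(-1) + (0)(2) = 1
A^3[2,2] = (-1)(1) + (1)(1) + (0)(-1) = 0
A^3[2,3] = (-1)(-1) + (1)(-1) + (0)(0) = 0
A^3[3,1] = (-3)(-2) + (1)(-1) + (-1)(2) = 3
A^3[3,2] = (-3)(1) + (1)(1) + (-1)(-1) = -1
A^3[3,3] = (-3)(-1) + (1)(-1) + (-1)(0) = 2
A^3 = 
  [  0,   0,  -1]
  [  1,   0,   0]
  [  3,  -1,   2]

A^4 = A^3·A:
A^4[1,1] = (0)(-2) + (0)(-1) + (-1)(2) = -2
A^4[1,2] = (0)(1) + (0)(1) + (-1)(-1) = 1
A^4[1,3] = (0)(-1) + (0)(-1) + (-1)(0) = 0
A^4[2,1] = (1)(-2) + (0)(-1) + (0)(2) = -2
A^4[2,2] = (1)(1) + (0)(1) + (0)(-1) = 1
A^4[2,3] = (1)(-1) + (0)(-1) + (0)(0) = -1
A^4[3,1] = (3)(-2) + (-1)(-1) + (2)(2) = -1
A^4[3,2] = (3)(1) + (-1)(1) + (2)(-1) = 0
A^4[3,3] = (3)(-1) + (-1)(-1) + (2)(0) = -2
A^4 = 
  [ -2,   1,   0]
  [ -2,   1,  -1]
  [ -1,   0,  -2]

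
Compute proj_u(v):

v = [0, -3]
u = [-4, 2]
v·u = (0)(-4) + (-3)(2) = -6
u·u = (-4)² + (2)² = 20
proj_u(v) = (v·u / u·u) × u = (-6/20) × u = (-3/10) × u

proj_u(v) = [6/5, -3/5]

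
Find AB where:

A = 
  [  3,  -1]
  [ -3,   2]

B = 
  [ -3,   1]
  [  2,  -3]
AB = 
  [-11,   6]
  [ 13,  -9]

A is 2×2 and B is 2×2, so AB is 2×2. Each entry is (row of A)·(column of B):
AB[1,1] = (3)(-3) + (-1)(2) = -11
AB[1,2] = (3)(1) + (-1)(-3) = 6
AB[2,1] = (-3)(-3) + (2)(2) = 13
AB[2,2] = (-3)(1) + (2)(-3) = -9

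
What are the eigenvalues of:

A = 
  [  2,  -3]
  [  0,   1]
λ = 2, 1

tr(A) = 3, det(A) = 2
Characteristic polynomial: λ² - tr(A)λ + det(A) = λ² - 3λ + 2
λ² - 3λ + 2 = (λ - 1)(λ - 2)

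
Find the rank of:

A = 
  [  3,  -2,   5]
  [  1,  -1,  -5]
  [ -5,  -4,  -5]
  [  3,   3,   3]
rank(A) = 3

Row reduce:
R2 → R2 - (1/3)·R1
R3 → R3 + (5/3)·R1
R4 → R4 - (1)·R1
R3 → R3 - (22)·R2
R4 → R4 + (15)·R2
R4 → R4 + (17/25)·R3
REF = 
  [    3,    -2,     5]
  [    0,  -1/3, -20/3]
  [    0,     0,   150]
  [    0,     0,     0]
Pivot columns: 1, 2, 3 → 3 pivots.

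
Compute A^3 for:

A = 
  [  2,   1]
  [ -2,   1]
A² = A·A:
A²[1,1] = (2)(2) + (1)(-2) = 2
A²[1,2] = (2)(1) + (1)(1) = 3
A²[2,1] = (-2)(2) + (1)(-2) = -6
A²[2,2] = (-2)(1) + (1)(1) = -1
A² = 
  [  2,   3]
  [ -6,  -1]

A^3 = A^2·A:
A^3[1,1] = (2)(2) + (3)(-2) = -2
A^3[1,2] = (2)(1) + (3)(1) = 5
A^3[2,1] = (-6)(2) + (-1)(-2) = -10
A^3[2,2] = (-6)(1) + (-1)(1) = -7
A^3 = 
  [ -2,   5]
  [-10,  -7]

Therefore
A^3 = 
  [ -2,   5]
  [-10,  -7]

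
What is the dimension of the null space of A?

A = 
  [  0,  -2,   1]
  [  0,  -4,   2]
nullity(A) = 2

Row reduce:
R2 → R2 - (2)·R1
REF = 
  [  0,  -2,   1]
  [  0,   0,   0]
Pivot columns: 2 → 1 pivot.
rank(A) = 1, so nullity(A) = 3 - 1 = 2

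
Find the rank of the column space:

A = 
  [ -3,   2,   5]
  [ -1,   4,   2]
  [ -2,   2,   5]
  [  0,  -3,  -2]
dim(Col(A)) = 3

Row reduce:
R2 → R2 - (1/3)·R1
R3 → R3 - (2/3)·R1
R3 → R3 - (1/5)·R2
R4 → R4 + (9/10)·R2
R4 → R4 + (17/16)·R3
REF = 
  [  -3,    2,    5]
  [   0, 10/3,  1/3]
  [   0,    0,  8/5]
  [   0,    0,    0]
Pivot columns: 1, 2, 3 → 3 pivots.
dim(Col(A)) = number of pivot columns = 3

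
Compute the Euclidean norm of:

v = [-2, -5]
5.385

||v||₂ = √((-2)² + (-5)²) = √29 = 5.385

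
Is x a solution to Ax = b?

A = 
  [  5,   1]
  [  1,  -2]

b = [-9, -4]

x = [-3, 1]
No

Ax = [-14, -5] ≠ b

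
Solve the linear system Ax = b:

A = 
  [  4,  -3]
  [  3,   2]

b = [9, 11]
x = [3, 1]

Row reduce the augmented matrix [A|b]:
R2 → R2 - (3/4)·R1
REF = 
  [   4,   -3,    9]
  [   0, 17/4, 17/4]

Back-substitution:
x₂ = (17/4) / (17/4) = 1
x₁ = (9 - (-3)(1)) / 4 = 3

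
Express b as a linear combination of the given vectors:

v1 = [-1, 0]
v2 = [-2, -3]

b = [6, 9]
c1 = 0, c2 = -3

b = 0·v1 + -3·v2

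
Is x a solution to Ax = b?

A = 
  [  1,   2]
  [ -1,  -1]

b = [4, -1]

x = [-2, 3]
Yes

Ax = [4, -1] = b ✓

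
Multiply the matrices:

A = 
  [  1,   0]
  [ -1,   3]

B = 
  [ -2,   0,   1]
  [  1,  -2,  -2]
AB = 
  [ -2,   0,   1]
  [  5,  -6,  -7]

A is 2×2 and B is 2×3, so AB is 2×3. Each entry is (row of A)·(column of B):
AB[1,1] = (1)(-2) + (0)(1) = -2
AB[1,2] = (1)(0) + (0)(-2) = 0
AB[1,3] = (1)(1) + (0)(-2) = 1
AB[2,1] = (-1)(-2) + (3)(1) = 5
AB[2,2] = (-1)(0) + (3)(-2) = -6
AB[2,3] = (-1)(1) + (3)(-2) = -7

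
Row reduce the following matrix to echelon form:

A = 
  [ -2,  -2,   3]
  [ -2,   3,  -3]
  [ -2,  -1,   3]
Row operations:
R2 → R2 - (1)·R1
R3 → R3 - (1)·R1
R3 → R3 - (1/5)·R2

Resulting echelon form:
REF = 
  [ -2,  -2,   3]
  [  0,   5,  -6]
  [  0,   0, 6/5]

Rank = 3 (number of non-zero pivot rows).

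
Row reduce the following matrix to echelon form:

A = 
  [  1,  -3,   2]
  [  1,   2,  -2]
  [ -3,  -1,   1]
Row operations:
R2 → R2 - (1)·R1
R3 → R3 + (3)·R1
R3 → R3 + (2)·R2

Resulting echelon form:
REF = 
  [  1,  -3,   2]
  [  0,   5,  -4]
  [  0,   0,  -1]

Rank = 3 (number of non-zero pivot rows).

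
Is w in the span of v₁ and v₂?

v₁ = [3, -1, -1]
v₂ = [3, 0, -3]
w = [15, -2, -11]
Yes

Form the augmented matrix and row-reduce:
[v₁|v₂|w] = 
  [  3,   3,  15]
  [ -1,   0,  -2]
  [ -1,  -3, -11]
R2 → R2 + (1/3)·R1
R3 → R3 + (1/3)·R1
R3 → R3 + (2)·R2
REF = 
  [  3,   3,  15]
  [  0,   1,   3]
  [  0,   0,   0]

No row of the form [0 0 | nonzero], so the system is consistent. Back-substitution gives c₁ = 2, c₂ = 3: w = (2)·v₁ + (3)·v₂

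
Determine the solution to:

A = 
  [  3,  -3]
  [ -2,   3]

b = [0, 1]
x = [1, 1]

Row reduce the augmented matrix [A|b]:
R2 → R2 + (2/3)·R1
REF = 
  [  3,  -3,   0]
  [  0,   1,   1]

Back-substitution:
x₂ = 1 / 1 = 1
x₁ = (0 - (-3)(1)) / 3 = 1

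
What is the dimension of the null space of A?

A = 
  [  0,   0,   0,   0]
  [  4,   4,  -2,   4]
nullity(A) = 3

Row reduce:
Swap R1 ↔ R2
REF = 
  [  4,   4,  -2,   4]
  [  0,   0,   0,   0]
Pivot columns: 1 → 1 pivot.
rank(A) = 1, so nullity(A) = 4 - 1 = 3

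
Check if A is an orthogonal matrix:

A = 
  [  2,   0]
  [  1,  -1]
No

AᵀA = 
  [  5,  -1]
  [ -1,   1]
≠ I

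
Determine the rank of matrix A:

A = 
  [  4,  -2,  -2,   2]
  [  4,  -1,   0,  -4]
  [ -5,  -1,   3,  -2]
Row reduce:
R2 → R2 - (1)·R1
R3 → R3 + (5/4)·R1
R3 → R3 + (7/2)·R2
REF = 
  [    4,    -2,    -2,     2]
  [    0,     1,     2,    -6]
  [    0,     0,  15/2, -41/2]
Pivot columns: 1, 2, 3 → 3 pivots.

rank(A) = 3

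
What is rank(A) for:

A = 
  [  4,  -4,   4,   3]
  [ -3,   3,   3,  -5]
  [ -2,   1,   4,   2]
Row reduce:
R2 → R2 + (3/4)·R1
R3 → R3 + (1/2)·R1
Swap R2 ↔ R3
REF = 
  [    4,    -4,     4,     3]
  [    0,    -1,     6,   7/2]
  [    0,     0,     6, -11/4]
Pivot columns: 1, 2, 3 → 3 pivots.

rank(A) = 3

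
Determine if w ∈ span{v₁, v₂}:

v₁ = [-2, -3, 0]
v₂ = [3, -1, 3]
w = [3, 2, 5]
No

Form the augmented matrix and row-reduce:
[v₁|v₂|w] = 
  [ -2,   3,   3]
  [ -3,  -1,   2]
  [  0,   3,   5]
R2 → R2 - (3/2)·R1
R3 → R3 + (6/11)·R2
REF = 
  [   -2,     3,     3]
  [    0, -11/2,  -5/2]
  [    0,     0, 40/11]

Row 3 reads [0 0 | 40/11], i.e. 0 = 40/11, so the system is inconsistent and w ∉ span{v₁, v₂}.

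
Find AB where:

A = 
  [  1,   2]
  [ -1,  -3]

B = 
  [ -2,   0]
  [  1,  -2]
A is 2×2 and B is 2×2, so AB is 2×2. Each entry is (row of A)·(column of B):
AB[1,1] = (1)(-2) + (2)(1) = 0
AB[1,2] = (1)(0) + (2)(-2) = -4
AB[2,1] = (-1)(-2) + (-3)(1) = -1
AB[2,2] = (-1)(0) + (-3)(-2) = 6

AB = 
  [  0,  -4]
  [ -1,   6]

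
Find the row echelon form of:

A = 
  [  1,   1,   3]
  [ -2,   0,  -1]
Row operations:
R2 → R2 + (2)·R1

Resulting echelon form:
REF = 
  [  1,   1,   3]
  [  0,   2,   5]

Rank = 2 (number of non-zero pivot rows).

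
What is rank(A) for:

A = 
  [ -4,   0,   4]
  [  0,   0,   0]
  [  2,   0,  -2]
rank(A) = 1

Row reduce:
R3 → R3 + (1/2)·R1
REF = 
  [ -4,   0,   4]
  [  0,   0,   0]
  [  0,   0,   0]
Pivot columns: 1 → 1 pivot.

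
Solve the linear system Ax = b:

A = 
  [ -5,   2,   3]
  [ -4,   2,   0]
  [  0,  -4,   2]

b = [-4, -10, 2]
x = [3, 1, 3]

Row reduce the augmented matrix [A|b]:
R2 → R2 - (4/5)·R1
R3 → R3 + (10)·R2
REF = 
  [   -5,     2,     3,    -4]
  [    0,   2/5, -12/5, -34/5]
  [    0,     0,   -22,   -66]

Back-substitution:
x₃ = (-66) / (-22) = 3
x₂ = (-34/5 - (-12/5)(3)) / (2/5) = 1
x₁ = (-4 - (2)(1) - (3)(3)) / (-5) = 3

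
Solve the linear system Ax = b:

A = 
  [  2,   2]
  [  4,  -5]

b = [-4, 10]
x = [0, -2]

Row reduce the augmented matrix [A|b]:
R2 → R2 - (2)·R1
REF = 
  [  2,   2,  -4]
  [  0,  -9,  18]

Back-substitution:
x₂ = 18 / (-9) = -2
x₁ = (-4 - (2)(-2)) / 2 = 0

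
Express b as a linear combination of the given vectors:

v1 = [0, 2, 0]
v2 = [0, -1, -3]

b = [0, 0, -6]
c1 = 1, c2 = 2

b = 1·v1 + 2·v2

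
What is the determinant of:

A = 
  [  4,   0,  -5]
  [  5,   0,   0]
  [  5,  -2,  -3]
Cofactor expansion along row 1:
det(A) = (4)·((0)(-3) - (0)(-2)) - (0)·((5)(-3) - (0)(5)) + (-5)·((5)(-2) - (0)(5))
  = (4)(0) - (0)(-15) + (-5)(-10)
  = 50

det(A) = 50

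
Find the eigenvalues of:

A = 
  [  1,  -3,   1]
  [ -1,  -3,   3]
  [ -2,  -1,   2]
Characteristic polynomial: det(λI - A) = λ³ - 5λ - 4
Testing integer divisors of the constant term: p(-1) = 0, so (λ + 1) is a factor:
p(λ) = (λ + 1)(λ² - λ - 4)
λ² - λ - 4 = 0  ⇒  λ = (1 ± √((-1)² - 4·(-4)))/2 = (1 ± √(17))/2
  = (1 + √17)/2,  (1 - √17)/2

λ = -1, (1 + √17)/2, (1 - √17)/2  (≈ -1, 2.562, -1.562)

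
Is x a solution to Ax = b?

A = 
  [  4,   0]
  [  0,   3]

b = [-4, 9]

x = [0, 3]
No

Ax = [0, 9] ≠ b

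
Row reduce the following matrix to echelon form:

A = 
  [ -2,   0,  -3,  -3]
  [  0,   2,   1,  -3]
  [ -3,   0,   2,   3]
Row operations:
R3 → R3 - (3/2)·R1

Resulting echelon form:
REF = 
  [  -2,    0,   -3,   -3]
  [   0,    2,    1,   -3]
  [   0,    0, 13/2, 15/2]

Rank = 3 (number of non-zero pivot rows).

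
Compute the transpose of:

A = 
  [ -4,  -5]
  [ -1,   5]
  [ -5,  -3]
Aᵀ = 
  [ -4,  -1,  -5]
  [ -5,   5,  -3]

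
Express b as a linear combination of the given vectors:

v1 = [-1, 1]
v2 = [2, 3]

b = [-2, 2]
c1 = 2, c2 = 0

b = 2·v1 + 0·v2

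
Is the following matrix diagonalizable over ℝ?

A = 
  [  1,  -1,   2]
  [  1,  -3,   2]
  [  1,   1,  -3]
Yes

Characteristic polynomial: det(λI - A) = λ³ + 5λ² - 10
By the rational root theorem any rational root is an integer dividing 10; none of those is a root, so p(λ) has no rational roots and hence (being an irreducible cubic) no repeated roots.
Discriminant of the cubic: Δ = 2300
Δ > 0 ⇒ three distinct real eigenvalues: λ ≈ -4.508, -1.756, 1.264
Three distinct real eigenvalues, so A has 3 independent eigenvectors.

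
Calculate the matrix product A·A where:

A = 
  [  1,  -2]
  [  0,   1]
A² = A·A:
A²[1,1] = (1)(1) + (-2)(0) = 1
A²[1,2] = (1)(-2) + (-2)(1) = -4
A²[2,1] = (0)(1) + (1)(0) = 0
A²[2,2] = (0)(-2) + (1)(1) = 1
A² = 
  [  1,  -4]
  [  0,   1]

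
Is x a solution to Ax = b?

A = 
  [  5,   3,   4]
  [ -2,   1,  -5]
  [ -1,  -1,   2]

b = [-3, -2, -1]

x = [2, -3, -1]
Yes

Ax = [-3, -2, -1] = b ✓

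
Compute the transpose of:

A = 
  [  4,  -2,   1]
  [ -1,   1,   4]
Aᵀ = 
  [  4,  -1]
  [ -2,   1]
  [  1,   4]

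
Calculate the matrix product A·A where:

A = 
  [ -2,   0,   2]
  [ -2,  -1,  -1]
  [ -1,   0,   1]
A² = A·A:
A²[1,1] = (-2)(-2) + (0)(-2) + (2)(-1) = 2
A²[1,2] = (-2)(0) + (0)(-1) + (2)(0) = 0
A²[1,3] = (-2)(2) + (0)(-1) + (2)(1) = -2
A²[2,1] = (-2)(-2) + (-1)(-2) + (-1)(-1) = 7
A²[2,2] = (-2)(0) + (-1)(-1) + (-1)(0) = 1
A²[2,3] = (-2)(2) + (-1)(-1) + (-1)(1) = -4
A²[3,1] = (-1)(-2) + (0)(-2) + (1)(-1) = 1
A²[3,2] = (-1)(0) + (0)(-1) + (1)(0) = 0
A²[3,3] = (-1)(2) + (0)(-1) + (1)(1) = -1
A² = 
  [  2,   0,  -2]
  [  7,   1,  -4]
  [  1,   0,  -1]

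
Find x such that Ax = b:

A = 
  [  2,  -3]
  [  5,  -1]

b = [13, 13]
x = [2, -3]

Row reduce the augmented matrix [A|b]:
R2 → R2 - (5/2)·R1
REF = 
  [    2,    -3,    13]
  [    0,  13/2, -39/2]

Back-substitution:
x₂ = (-39/2) / (13/2) = -3
x₁ = (13 - (-3)(-3)) / 2 = 2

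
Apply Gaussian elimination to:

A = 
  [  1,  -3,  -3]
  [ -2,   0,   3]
Row operations:
R2 → R2 + (2)·R1

Resulting echelon form:
REF = 
  [  1,  -3,  -3]
  [  0,  -6,  -3]

Rank = 2 (number of non-zero pivot rows).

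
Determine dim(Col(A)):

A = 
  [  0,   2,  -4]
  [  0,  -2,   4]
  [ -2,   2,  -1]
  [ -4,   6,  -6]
dim(Col(A)) = 2

Row reduce:
Swap R1 ↔ R3
R4 → R4 - (2)·R1
R3 → R3 + (1)·R2
R4 → R4 + (1)·R2
REF = 
  [ -2,   2,  -1]
  [  0,  -2,   4]
  [  0,   0,   0]
  [  0,   0,   0]
Pivot columns: 1, 2 → 2 pivots.
dim(Col(A)) = number of pivot columns = 2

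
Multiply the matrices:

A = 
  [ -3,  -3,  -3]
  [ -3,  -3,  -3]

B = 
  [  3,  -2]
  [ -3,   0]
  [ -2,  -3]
AB = 
  [  6,  15]
  [  6,  15]

A is 2×3 and B is 3×2, so AB is 2×2. Each entry is (row of A)·(column of B):
AB[1,1] = (-3)(3) + (-3)(-3) + (-3)(-2) = 6
AB[1,2] = (-3)(-2) + (-3)(0) + (-3)(-3) = 15
AB[2,1] = (-3)(3) + (-3)(-3) + (-3)(-2) = 6
AB[2,2] = (-3)(-2) + (-3)(0) + (-3)(-3) = 15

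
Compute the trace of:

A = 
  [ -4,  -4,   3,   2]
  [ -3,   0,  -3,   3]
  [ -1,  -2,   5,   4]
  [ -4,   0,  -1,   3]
4

tr(A) = -4 + 0 + 5 + 3 = 4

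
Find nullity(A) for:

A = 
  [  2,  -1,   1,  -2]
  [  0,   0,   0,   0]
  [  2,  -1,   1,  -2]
nullity(A) = 3

Row reduce:
R3 → R3 - (1)·R1
REF = 
  [  2,  -1,   1,  -2]
  [  0,   0,   0,   0]
  [  0,   0,   0,   0]
Pivot columns: 1 → 1 pivot.
rank(A) = 1, so nullity(A) = 4 - 1 = 3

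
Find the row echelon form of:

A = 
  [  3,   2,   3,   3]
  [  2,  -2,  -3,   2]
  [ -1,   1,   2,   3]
Row operations:
R2 → R2 - (2/3)·R1
R3 → R3 + (1/3)·R1
R3 → R3 + (1/2)·R2

Resulting echelon form:
REF = 
  [    3,     2,     3,     3]
  [    0, -10/3,    -5,     0]
  [    0,     0,   1/2,     4]

Rank = 3 (number of non-zero pivot rows).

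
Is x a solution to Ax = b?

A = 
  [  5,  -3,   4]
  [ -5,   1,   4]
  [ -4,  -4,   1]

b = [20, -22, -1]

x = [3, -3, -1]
Yes

Ax = [20, -22, -1] = b ✓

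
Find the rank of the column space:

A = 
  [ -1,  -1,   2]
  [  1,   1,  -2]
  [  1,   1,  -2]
dim(Col(A)) = 1

Row reduce:
R2 → R2 + (1)·R1
R3 → R3 + (1)·R1
REF = 
  [ -1,  -1,   2]
  [  0,   0,   0]
  [  0,   0,   0]
Pivot columns: 1 → 1 pivot.
dim(Col(A)) = number of pivot columns = 1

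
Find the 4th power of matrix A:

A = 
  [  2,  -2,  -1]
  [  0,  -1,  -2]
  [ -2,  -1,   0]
A^4 = 
  [ 24,   1,  18]
  [ 28,  15,  22]
  [-20,  39,  18]

A² = A·A:
A²[1,1] = (2)(2) + (-2)(0) + (-1)(-2) = 6
A²[1,2] = (2)(-2) + (-2)(-1) + (-1)(-1) = -1
A²[1,3] = (2)(-1) + (-2)(-2) + (-1)(0) = 2
A²[2,1] = (0)(2) + (-1)(0) + (-2)(-2) = 4
A²[2,2] = (0)(-2) + (-1)(-1) + (-2)(-1) = 3
A²[2,3] = (0)(-1) + (-1)(-2) + (-2)(0) = 2
A²[3,1] = (-2)(2) + (-1)(0) + (0)(-2) = -4
A²[3,2] = (-2)(-2) + (-1)(-1) + (0)(-1) = 5
A²[3,3] = (-2)(-1) + (-1)(-2) + (0)(0) = 4
A² = 
  [  6,  -1,   2]
  [  4,   3,   2]
  [ -4,   5,   4]

A^3 = A^2·A:
A^3[1,1] = (6)(2) + (-1)(0) + (2)(-2) = 8
A^3[1,2] = (6)(-2) + (-1)(-1) + (2)(-1) = -13
A^3[1,3] = (6)(-1) + (-1)(-2) + (2)(0) = -4
A^3[2,1] = (4)(2) + (3)(0) + (2)(-2) = 4
A^3[2,2] = (4)(-2) + (3)(-1) + (2)(-1) = -13
A^3[2,3] = (4)(-1) + (3)(-2) + (2)(0) = -10
A^3[3,1] = (-4)(2) + (5)(0) + (4)(-2) = -16
A^3[3,2] = (-4)(-2) + (5)(-1) + (4)(-1) = -1
A^3[3,3] = (-4)(-1) + (5)(-2) + (4)(0) = -6
A^3 = 
  [  8, -13,  -4]
  [  4, -13, -10]
  [-16,  -1,  -6]

A^4 = A^3·A:
A^4[1,1] = (8)(2) + (-13)(0) + (-4)(-2) = 24
A^4[1,2] = (8)(-2) + (-13)(-1) + (-4)(-1) = 1
A^4[1,3] = (8)(-1) + (-13)(-2) + (-4)(0) = 18
A^4[2,1] = (4)(2) + (-13)(0) + (-10)(-2) = 28
A^4[2,2] = (4)(-2) + (-13)(-1) + (-10)(-1) = 15
A^4[2,3] = (4)(-1) + (-13)(-2) + (-10)(0) = 22
A^4[3,1] = (-16)(2) + (-1)(0) + (-6)(-2) = -20
A^4[3,2] = (-16)(-2) + (-1)(-1) + (-6)(-1) = 39
A^4[3,3] = (-16)(-1) + (-1)(-2) + (-6)(0) = 18
A^4 = 
  [ 24,   1,  18]
  [ 28,  15,  22]
  [-20,  39,  18]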